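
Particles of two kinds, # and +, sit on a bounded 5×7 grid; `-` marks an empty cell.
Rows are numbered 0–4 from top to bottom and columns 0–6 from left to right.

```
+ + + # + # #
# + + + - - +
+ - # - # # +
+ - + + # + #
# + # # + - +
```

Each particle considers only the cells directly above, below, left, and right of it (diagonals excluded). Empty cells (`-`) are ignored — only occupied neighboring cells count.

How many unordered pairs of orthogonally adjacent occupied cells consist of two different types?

24

Scan each occupied cell's neighbors to the right and below so each pair is counted once.
From row 0: 6 unlike of 11 pairs (running 6/11).
From row 1: 3 unlike of 6 pairs (running 9/17).
From row 2: 4 unlike of 7 pairs (running 13/24).
From row 3: 8 unlike of 9 pairs (running 21/33).
From row 4: 3 unlike of 4 pairs (running 24/37).
Total adjacent occupied pairs: 37; unlike-type pairs: 24.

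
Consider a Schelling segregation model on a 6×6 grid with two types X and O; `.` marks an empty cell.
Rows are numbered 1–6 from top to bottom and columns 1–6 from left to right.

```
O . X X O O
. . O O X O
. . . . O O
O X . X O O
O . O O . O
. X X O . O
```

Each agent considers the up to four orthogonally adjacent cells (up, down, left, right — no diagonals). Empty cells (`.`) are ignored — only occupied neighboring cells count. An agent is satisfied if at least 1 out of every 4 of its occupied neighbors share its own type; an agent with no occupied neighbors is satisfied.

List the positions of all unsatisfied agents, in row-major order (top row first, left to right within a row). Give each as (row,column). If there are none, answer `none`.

Row 1: (1,1)O 0/0 satisfied · (1,3)X 1/2 satisfied · (1,4)X 1/3 satisfied · (1,5)O 1/3 satisfied · (1,6)O 2/2 satisfied
Row 2: (2,3)O 1/2 satisfied · (2,4)O 1/3 satisfied · (2,5)X 0/4 not · (2,6)O 2/3 satisfied
Row 3: (3,5)O 2/3 satisfied · (3,6)O 3/3 satisfied
Row 4: (4,1)O 1/2 satisfied · (4,2)X 0/1 not · (4,4)X 0/2 not · (4,5)O 2/3 satisfied · (4,6)O 3/3 satisfied
Row 5: (5,1)O 1/1 satisfied · (5,3)O 1/2 satisfied · (5,4)O 2/3 satisfied · (5,6)O 2/2 satisfied
Row 6: (6,2)X 1/1 satisfied · (6,3)X 1/3 satisfied · (6,4)O 1/2 satisfied · (6,6)O 1/1 satisfied

(2,5), (4,2), (4,4)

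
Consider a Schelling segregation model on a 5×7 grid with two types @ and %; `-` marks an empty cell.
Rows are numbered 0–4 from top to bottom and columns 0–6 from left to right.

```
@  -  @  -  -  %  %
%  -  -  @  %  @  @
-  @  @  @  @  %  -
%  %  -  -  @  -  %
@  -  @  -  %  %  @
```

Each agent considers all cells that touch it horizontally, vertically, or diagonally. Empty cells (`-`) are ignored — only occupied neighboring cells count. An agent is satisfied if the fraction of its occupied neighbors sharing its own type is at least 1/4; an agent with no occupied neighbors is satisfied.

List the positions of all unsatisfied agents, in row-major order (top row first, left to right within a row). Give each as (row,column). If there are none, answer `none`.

(0,0), (1,0), (3,1), (4,0), (4,2), (4,6)

(0,0)@ 0/1 not
(0,2)@ 1/1 satisfied
(0,5)% 2/4 satisfied
(0,6)% 1/3 satisfied
(1,0)% 0/2 not
(1,3)@ 4/5 satisfied
(1,4)% 2/6 satisfied
(1,5)@ 2/6 satisfied
(1,6)@ 1/4 satisfied
(2,1)@ 1/4 satisfied
(2,2)@ 3/4 satisfied
(2,3)@ 4/5 satisfied
(2,4)@ 4/6 satisfied
(2,5)% 2/6 satisfied
(3,0)% 1/3 satisfied
(3,1)% 1/5 not
(3,4)@ 2/5 satisfied
(3,6)% 2/3 satisfied
(4,0)@ 0/2 not
(4,2)@ 0/1 not
(4,4)% 1/2 satisfied
(4,5)% 2/4 satisfied
(4,6)@ 0/2 not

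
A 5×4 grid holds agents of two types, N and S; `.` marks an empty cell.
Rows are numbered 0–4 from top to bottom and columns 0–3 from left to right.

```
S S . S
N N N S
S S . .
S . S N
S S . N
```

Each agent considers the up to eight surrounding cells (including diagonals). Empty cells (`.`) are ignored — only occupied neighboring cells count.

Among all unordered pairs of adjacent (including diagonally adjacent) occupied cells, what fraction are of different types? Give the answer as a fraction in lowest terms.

14/27

Scan each occupied cell's neighbors to the right and below (and the two forward diagonals) so each pair is counted once.
Row 0: S(0,0)–S(0,1)= S(0,0)–N(1,0)≠ S(0,0)–N(1,1)≠ S(0,1)–N(1,1)≠ S(0,1)–N(1,2)≠ S(0,1)–N(1,0)≠ S(0,3)–S(1,3)= S(0,3)–N(1,2)≠  → 6/8 unlike.
Row 1: N(1,0)–N(1,1)= N(1,0)–S(2,0)≠ N(1,0)–S(2,1)≠ N(1,1)–N(1,2)= N(1,1)–S(2,1)≠ N(1,1)–S(2,0)≠ N(1,2)–S(1,3)≠ N(1,2)–S(2,1)≠  → 6/8 unlike.
Row 2: S(2,0)–S(2,1)= S(2,0)–S(3,0)= S(2,1)–S(3,2)= S(2,1)–S(3,0)=  → 0/4 unlike.
Row 3: S(3,0)–S(4,0)= S(3,0)–S(4,1)= S(3,2)–N(3,3)≠ S(3,2)–N(4,3)≠ S(3,2)–S(4,1)= N(3,3)–N(4,3)=  → 2/6 unlike.
Row 4: S(4,0)–S(4,1)=  → 0/1 unlike.
Total adjacent occupied pairs: 27; unlike-type pairs: 14.
14/27 is already in lowest terms.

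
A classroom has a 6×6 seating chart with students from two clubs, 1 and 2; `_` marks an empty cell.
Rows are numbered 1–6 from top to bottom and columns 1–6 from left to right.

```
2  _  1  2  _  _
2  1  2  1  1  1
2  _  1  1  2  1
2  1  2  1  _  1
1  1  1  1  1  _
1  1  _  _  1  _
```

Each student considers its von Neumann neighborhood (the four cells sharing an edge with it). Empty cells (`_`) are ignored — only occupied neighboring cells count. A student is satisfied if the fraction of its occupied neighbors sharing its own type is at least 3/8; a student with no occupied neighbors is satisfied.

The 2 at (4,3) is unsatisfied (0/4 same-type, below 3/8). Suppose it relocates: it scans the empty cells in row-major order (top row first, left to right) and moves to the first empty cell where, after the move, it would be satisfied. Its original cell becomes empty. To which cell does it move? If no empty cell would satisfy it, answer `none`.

Vacating (4,3). Empty cells in order:
  (1,2): 1/3 same-type → still unsatisfied.
  (1,5): 1/2 same-type → satisfied — stop here.

(1,5)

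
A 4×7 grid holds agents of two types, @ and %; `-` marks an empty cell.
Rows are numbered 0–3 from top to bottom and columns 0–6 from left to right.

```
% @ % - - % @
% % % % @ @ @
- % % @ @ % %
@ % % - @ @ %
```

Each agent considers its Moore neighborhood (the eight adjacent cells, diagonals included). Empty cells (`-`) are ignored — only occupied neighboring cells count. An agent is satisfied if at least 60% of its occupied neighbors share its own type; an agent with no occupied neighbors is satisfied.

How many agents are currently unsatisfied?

Row 0: (0,0)% 2/3 satisfied · (0,1)@ 0/5 not · (0,2)% 3/4 satisfied · (0,5)% 0/4 not · (0,6)@ 2/3 satisfied
Row 1: (1,0)% 3/4 satisfied · (1,1)% 6/7 satisfied · (1,2)% 5/7 satisfied · (1,3)% 3/6 not · (1,4)@ 3/6 not · (1,5)@ 4/7 not · (1,6)@ 2/5 not
Row 2: (2,1)% 6/7 satisfied · (2,2)% 6/7 satisfied · (2,3)@ 3/7 not · (2,4)@ 5/7 satisfied · (2,5)% 2/8 not · (2,6)% 2/5 not
Row 3: (3,0)@ 0/2 not · (3,1)% 3/4 satisfied · (3,2)% 3/4 satisfied · (3,4)@ 3/4 satisfied · (3,5)@ 2/5 not · (3,6)% 2/3 satisfied
Unsatisfied: (0,1), (0,5), (1,3), (1,4), (1,5), (1,6), (2,3), (2,5), (2,6), (3,0), (3,5) — 11 in total.

11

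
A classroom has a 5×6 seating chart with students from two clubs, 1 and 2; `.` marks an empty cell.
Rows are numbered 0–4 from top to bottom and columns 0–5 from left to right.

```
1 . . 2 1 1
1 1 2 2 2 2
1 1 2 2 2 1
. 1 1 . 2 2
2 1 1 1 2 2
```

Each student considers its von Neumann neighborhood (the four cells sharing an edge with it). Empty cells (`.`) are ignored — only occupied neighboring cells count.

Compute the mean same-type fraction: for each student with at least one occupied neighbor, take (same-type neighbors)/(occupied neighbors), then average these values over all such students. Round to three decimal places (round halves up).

(0,0)1 1/1
(0,3)2 1/2
(0,4)1 1/3
(0,5)1 1/2
(1,0)1 3/3
(1,1)1 2/3
(1,2)2 2/3
(1,3)2 4/4
(1,4)2 3/4
(1,5)2 1/3
(2,0)1 2/2
(2,1)1 3/4
(2,2)2 2/4
(2,3)2 3/3
(2,4)2 3/4
(2,5)1 0/3
(3,1)1 3/3
(3,2)1 2/3
(3,4)2 3/3
(3,5)2 2/3
(4,0)2 0/1
(4,1)1 2/3
(4,2)1 3/3
(4,3)1 1/2
(4,4)2 2/3
(4,5)2 2/2
Sum over 26 students: 1/1 + 1/2 + 1/3 + 1/2 + 3/3 + 2/3 + 2/3 + 4/4 + 3/4 + 1/3 + 2/2 + 3/4 + 2/4 + 3/3 + 3/4 + 0/3 + 3/3 + 2/3 + 3/3 + 2/3 + 0/1 + 2/3 + 3/3 + 1/2 + 2/3 + 2/2 = 215/12; mean = 215/12 ÷ 26 = 215/312 = 0.689102… → 0.689.

0.689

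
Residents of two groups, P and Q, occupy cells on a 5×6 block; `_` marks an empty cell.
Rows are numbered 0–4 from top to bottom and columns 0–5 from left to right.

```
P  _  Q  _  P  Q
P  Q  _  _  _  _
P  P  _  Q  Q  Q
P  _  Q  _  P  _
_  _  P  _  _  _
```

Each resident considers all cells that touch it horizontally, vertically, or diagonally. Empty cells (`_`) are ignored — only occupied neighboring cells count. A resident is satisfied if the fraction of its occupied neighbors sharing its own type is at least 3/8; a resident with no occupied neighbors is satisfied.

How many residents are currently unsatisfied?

6

Row 0: (0,0)P 1/2 ✓ · (0,2)Q 1/1 ✓ · (0,4)P 0/1 ✗ · (0,5)Q 0/1 ✗
Row 1: (1,0)P 3/4 ✓ · (1,1)Q 1/5 ✗
Row 2: (2,0)P 3/4 ✓ · (2,1)P 3/5 ✓ · (2,3)Q 2/3 ✓ · (2,4)Q 2/3 ✓ · (2,5)Q 1/2 ✓
Row 3: (3,0)P 2/2 ✓ · (3,2)Q 1/3 ✗ · (3,4)P 0/3 ✗
Row 4: (4,2)P 0/1 ✗
Unsatisfied: (0,4), (0,5), (1,1), (3,2), (3,4), (4,2) — 6 in total.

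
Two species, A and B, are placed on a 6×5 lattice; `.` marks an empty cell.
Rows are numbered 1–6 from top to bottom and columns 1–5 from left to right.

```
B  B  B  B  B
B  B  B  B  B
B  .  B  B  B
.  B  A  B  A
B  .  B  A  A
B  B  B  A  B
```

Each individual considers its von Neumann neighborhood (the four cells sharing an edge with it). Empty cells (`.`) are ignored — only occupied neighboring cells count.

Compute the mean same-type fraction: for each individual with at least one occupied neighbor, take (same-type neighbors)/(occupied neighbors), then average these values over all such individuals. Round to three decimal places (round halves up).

0.719

Row 1: (1,1)B 2/2 · (1,2)B 3/3 · (1,3)B 3/3 · (1,4)B 3/3 · (1,5)B 2/2
Row 2: (2,1)B 3/3 · (2,2)B 3/3 · (2,3)B 4/4 · (2,4)B 4/4 · (2,5)B 3/3
Row 3: (3,1)B 1/1 · (3,3)B 2/3 · (3,4)B 4/4 · (3,5)B 2/3
Row 4: (4,2)B 0/1 · (4,3)A 0/4 · (4,4)B 1/4 · (4,5)A 1/3
Row 5: (5,1)B 1/1 · (5,3)B 1/3 · (5,4)A 2/4 · (5,5)A 2/3
Row 6: (6,1)B 2/2 · (6,2)B 2/2 · (6,3)B 2/3 · (6,4)A 1/3 · (6,5)B 0/2
Sum over 27 individuals: 2/2 + 3/3 + 3/3 + 3/3 + 2/2 + 3/3 + 3/3 + 4/4 + 4/4 + 3/3 + 1/1 + 2/3 + 4/4 + 2/3 + 0/1 + 0/4 + 1/4 + 1/3 + 1/1 + 1/3 + 2/4 + 2/3 + 2/2 + 2/2 + 2/3 + 1/3 + 0/2 = 233/12; mean = 233/12 ÷ 27 = 233/324 = 0.719135… → 0.719.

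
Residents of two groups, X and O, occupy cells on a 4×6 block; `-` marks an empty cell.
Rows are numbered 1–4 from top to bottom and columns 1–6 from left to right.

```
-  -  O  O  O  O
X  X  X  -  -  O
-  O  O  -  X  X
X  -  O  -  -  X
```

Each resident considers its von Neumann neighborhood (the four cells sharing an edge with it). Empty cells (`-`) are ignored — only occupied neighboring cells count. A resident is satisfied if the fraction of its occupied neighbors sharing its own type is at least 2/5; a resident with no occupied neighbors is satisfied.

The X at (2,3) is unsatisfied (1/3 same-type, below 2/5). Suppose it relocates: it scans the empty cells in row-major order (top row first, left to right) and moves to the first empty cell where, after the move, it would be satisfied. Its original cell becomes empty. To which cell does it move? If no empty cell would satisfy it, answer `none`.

(1,1)

Vacating (2,3). Empty cells in order:
  (1,1): 1/1 same-type → satisfied — stop here.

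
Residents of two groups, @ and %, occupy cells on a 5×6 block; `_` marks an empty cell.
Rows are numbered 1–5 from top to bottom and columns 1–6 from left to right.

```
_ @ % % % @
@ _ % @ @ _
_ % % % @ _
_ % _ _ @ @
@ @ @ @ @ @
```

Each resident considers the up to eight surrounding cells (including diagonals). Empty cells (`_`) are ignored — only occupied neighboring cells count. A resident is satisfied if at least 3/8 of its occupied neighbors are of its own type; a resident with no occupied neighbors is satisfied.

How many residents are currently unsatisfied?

Row 1: (1,2)@ 1/3 not · (1,3)% 2/4 satisfied · (1,4)% 3/5 satisfied · (1,5)% 1/4 not · (1,6)@ 1/2 satisfied
Row 2: (2,1)@ 1/2 satisfied · (2,3)% 5/7 satisfied · (2,4)@ 2/8 not · (2,5)@ 3/6 satisfied
Row 3: (3,2)% 3/4 satisfied · (3,3)% 4/5 satisfied · (3,4)% 2/6 not · (3,5)@ 4/5 satisfied
Row 4: (4,2)% 2/5 satisfied · (4,5)@ 5/6 satisfied · (4,6)@ 4/4 satisfied
Row 5: (5,1)@ 1/2 satisfied · (5,2)@ 2/3 satisfied · (5,3)@ 2/3 satisfied · (5,4)@ 3/3 satisfied · (5,5)@ 4/4 satisfied · (5,6)@ 3/3 satisfied
Unsatisfied: (1,2), (1,5), (2,4), (3,4) — 4 in total.

4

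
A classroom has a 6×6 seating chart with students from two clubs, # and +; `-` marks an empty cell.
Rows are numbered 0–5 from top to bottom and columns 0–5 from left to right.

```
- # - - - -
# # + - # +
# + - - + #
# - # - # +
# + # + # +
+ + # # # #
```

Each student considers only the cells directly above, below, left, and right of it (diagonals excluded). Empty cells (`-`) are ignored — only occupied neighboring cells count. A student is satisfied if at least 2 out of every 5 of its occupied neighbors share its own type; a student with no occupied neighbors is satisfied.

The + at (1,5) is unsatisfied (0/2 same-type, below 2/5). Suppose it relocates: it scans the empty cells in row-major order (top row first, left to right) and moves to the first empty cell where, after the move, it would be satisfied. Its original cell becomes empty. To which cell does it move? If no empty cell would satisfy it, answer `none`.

Vacating (1,5). Empty cells in order:
  (0,0): 0/2 same-type → still unsatisfied.
  (0,2): 1/2 same-type → satisfied — stop here.

(0,2)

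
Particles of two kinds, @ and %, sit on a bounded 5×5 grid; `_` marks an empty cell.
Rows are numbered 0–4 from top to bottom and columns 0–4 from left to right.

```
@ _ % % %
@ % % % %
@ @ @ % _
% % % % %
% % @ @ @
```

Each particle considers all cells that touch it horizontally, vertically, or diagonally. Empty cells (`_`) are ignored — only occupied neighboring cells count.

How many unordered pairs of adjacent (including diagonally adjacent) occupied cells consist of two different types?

26

Scan each occupied cell's neighbors to the right and below (and the two forward diagonals) so each pair is counted once.
From row 0: 1 unlike of 12 pairs (running 1/12).
From row 1: 7 unlike of 15 pairs (running 8/27).
From row 2: 9 unlike of 14 pairs (running 17/41).
From row 3: 8 unlike of 17 pairs (running 25/58).
From row 4: 1 unlike of 4 pairs (running 26/62).
Total adjacent occupied pairs: 62; unlike-type pairs: 26.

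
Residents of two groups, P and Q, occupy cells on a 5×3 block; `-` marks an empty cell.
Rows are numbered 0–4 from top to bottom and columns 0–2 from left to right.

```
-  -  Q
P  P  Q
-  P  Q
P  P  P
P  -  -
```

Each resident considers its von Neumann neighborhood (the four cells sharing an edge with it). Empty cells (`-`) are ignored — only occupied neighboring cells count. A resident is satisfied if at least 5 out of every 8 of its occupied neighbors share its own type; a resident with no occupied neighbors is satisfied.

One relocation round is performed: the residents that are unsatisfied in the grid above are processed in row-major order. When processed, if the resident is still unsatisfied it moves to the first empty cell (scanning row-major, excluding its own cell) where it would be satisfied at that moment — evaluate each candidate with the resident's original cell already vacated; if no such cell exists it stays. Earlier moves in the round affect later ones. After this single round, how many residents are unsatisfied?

1

Initially unsatisfied (in order): (2,2), (3,2).
  (2,2): no empty cell satisfies it; stays.
  (3,2) → (0,0).
Resulting grid:
P - Q
P P Q
- P Q
P P -
P - -
Unsatisfied now: (2,2).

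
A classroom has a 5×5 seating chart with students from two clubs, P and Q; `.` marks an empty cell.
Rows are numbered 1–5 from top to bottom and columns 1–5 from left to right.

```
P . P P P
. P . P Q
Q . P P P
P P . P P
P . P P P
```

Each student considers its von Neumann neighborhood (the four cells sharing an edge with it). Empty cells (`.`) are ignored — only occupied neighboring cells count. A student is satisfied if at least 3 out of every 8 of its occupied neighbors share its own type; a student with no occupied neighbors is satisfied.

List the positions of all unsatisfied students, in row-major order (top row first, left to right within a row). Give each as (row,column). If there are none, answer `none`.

(1,1)P 0/0 satisfied
(1,3)P 1/1 satisfied
(1,4)P 3/3 satisfied
(1,5)P 1/2 satisfied
(2,2)P 0/0 satisfied
(2,4)P 2/3 satisfied
(2,5)Q 0/3 not
(3,1)Q 0/1 not
(3,3)P 1/1 satisfied
(3,4)P 4/4 satisfied
(3,5)P 2/3 satisfied
(4,1)P 2/3 satisfied
(4,2)P 1/1 satisfied
(4,4)P 3/3 satisfied
(4,5)P 3/3 satisfied
(5,1)P 1/1 satisfied
(5,3)P 1/1 satisfied
(5,4)P 3/3 satisfied
(5,5)P 2/2 satisfied

(2,5), (3,1)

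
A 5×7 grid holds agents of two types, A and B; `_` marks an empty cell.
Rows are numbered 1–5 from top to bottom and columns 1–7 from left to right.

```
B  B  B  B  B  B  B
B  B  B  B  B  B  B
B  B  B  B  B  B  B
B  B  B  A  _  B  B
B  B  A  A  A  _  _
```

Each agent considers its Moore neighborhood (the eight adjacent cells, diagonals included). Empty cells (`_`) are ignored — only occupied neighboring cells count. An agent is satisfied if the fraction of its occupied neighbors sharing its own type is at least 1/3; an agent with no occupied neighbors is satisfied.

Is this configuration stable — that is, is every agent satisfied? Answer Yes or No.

Yes

Row 1: (1,1)B 3/3 satisfied · (1,2)B 5/5 satisfied · (1,3)B 5/5 satisfied · (1,4)B 5/5 satisfied · (1,5)B 5/5 satisfied · (1,6)B 5/5 satisfied · (1,7)B 3/3 satisfied
Row 2: (2,1)B 5/5 satisfied · (2,2)B 8/8 satisfied · (2,3)B 8/8 satisfied · (2,4)B 8/8 satisfied · (2,5)B 8/8 satisfied · (2,6)B 8/8 satisfied · (2,7)B 5/5 satisfied
Row 3: (3,1)B 5/5 satisfied · (3,2)B 8/8 satisfied · (3,3)B 7/8 satisfied · (3,4)B 6/7 satisfied · (3,5)B 6/7 satisfied · (3,6)B 7/7 satisfied · (3,7)B 5/5 satisfied
Row 4: (4,1)B 5/5 satisfied · (4,2)B 7/8 satisfied · (4,3)B 5/8 satisfied · (4,4)A 3/7 satisfied · (4,6)B 4/5 satisfied · (4,7)B 3/3 satisfied
Row 5: (5,1)B 3/3 satisfied · (5,2)B 4/5 satisfied · (5,3)A 2/5 satisfied · (5,4)A 3/4 satisfied · (5,5)A 2/3 satisfied
All meet the threshold, so the configuration is stable.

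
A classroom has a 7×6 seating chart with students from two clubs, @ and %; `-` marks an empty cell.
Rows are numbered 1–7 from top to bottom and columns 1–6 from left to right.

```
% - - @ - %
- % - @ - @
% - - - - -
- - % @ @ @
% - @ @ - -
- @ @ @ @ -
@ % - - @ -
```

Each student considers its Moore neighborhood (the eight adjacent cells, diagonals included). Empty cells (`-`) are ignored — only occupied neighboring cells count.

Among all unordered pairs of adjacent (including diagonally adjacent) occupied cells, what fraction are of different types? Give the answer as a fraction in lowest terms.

Scan each occupied cell's neighbors to the right and below (and the two forward diagonals) so each pair is counted once.
From row 1: 1 unlike of 3 pairs (running 1/3).
From row 2: 0 unlike of 1 pairs (running 1/4).
From row 4: 3 unlike of 8 pairs (running 4/12).
From row 5: 1 unlike of 8 pairs (running 5/20).
From row 6: 2 unlike of 8 pairs (running 7/28).
From row 7: 1 unlike of 1 pairs (running 8/29).
Total adjacent occupied pairs: 29; unlike-type pairs: 8.
8/29 is already in lowest terms.

8/29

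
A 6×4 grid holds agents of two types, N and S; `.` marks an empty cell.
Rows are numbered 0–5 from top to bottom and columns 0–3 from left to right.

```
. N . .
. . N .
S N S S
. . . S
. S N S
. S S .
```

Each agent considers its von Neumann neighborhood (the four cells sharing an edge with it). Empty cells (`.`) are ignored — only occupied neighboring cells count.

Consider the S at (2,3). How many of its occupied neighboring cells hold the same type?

2

Occupied neighbors of (2,3): (3,3)=S, (2,2)=S.
Same type (S): 2 of 2.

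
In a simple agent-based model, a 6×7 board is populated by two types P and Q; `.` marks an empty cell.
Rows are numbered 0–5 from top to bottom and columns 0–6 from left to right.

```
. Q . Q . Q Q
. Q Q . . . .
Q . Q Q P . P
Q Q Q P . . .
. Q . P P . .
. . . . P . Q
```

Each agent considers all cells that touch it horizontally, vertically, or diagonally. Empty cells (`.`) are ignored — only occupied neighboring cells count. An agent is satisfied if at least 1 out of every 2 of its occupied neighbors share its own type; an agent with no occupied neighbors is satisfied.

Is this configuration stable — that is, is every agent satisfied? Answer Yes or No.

Yes

Row 0: (0,1)Q 2/2 ok · (0,3)Q 1/1 ok · (0,5)Q 1/1 ok · (0,6)Q 1/1 ok
Row 1: (1,1)Q 4/4 ok · (1,2)Q 5/5 ok
Row 2: (2,0)Q 3/3 ok · (2,2)Q 5/6 ok · (2,3)Q 3/5 ok · (2,4)P 1/2 ok · (2,6)P 0/0 ok
Row 3: (3,0)Q 3/3 ok · (3,1)Q 5/5 ok · (3,2)Q 4/6 ok · (3,3)P 3/6 ok
Row 4: (4,1)Q 3/3 ok · (4,3)P 3/4 ok · (4,4)P 3/3 ok
Row 5: (5,4)P 2/2 ok · (5,6)Q 0/0 ok
All meet the threshold, so the configuration is stable.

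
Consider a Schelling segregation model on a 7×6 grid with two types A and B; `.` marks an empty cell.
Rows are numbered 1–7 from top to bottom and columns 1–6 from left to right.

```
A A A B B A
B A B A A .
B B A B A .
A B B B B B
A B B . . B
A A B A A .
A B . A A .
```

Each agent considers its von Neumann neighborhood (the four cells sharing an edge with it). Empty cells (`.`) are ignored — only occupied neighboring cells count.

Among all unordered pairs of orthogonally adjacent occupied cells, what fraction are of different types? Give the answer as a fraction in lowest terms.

25/52

Scan each occupied cell's neighbors to the right and below so each pair is counted once.
From row 1: 6 unlike of 10 pairs (running 6/10).
From row 2: 6 unlike of 9 pairs (running 12/19).
From row 3: 6 unlike of 9 pairs (running 18/28).
From row 4: 1 unlike of 9 pairs (running 19/37).
From row 5: 2 unlike of 5 pairs (running 21/42).
From row 6: 3 unlike of 8 pairs (running 24/50).
From row 7: 1 unlike of 2 pairs (running 25/52).
Total adjacent occupied pairs: 52; unlike-type pairs: 25.
25/52 is already in lowest terms.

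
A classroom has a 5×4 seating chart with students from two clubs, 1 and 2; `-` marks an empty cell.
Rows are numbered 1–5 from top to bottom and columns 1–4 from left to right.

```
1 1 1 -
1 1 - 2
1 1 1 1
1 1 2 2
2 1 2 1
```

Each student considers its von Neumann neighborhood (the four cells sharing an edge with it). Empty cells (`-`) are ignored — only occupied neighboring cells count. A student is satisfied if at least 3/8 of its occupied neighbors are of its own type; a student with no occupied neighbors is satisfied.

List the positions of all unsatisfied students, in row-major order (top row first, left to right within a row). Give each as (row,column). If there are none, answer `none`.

(1,1)1 2/2 ok
(1,2)1 3/3 ok
(1,3)1 1/1 ok
(2,1)1 3/3 ok
(2,2)1 3/3 ok
(2,4)2 0/1 unhappy
(3,1)1 3/3 ok
(3,2)1 4/4 ok
(3,3)1 2/3 ok
(3,4)1 1/3 unhappy
(4,1)1 2/3 ok
(4,2)1 3/4 ok
(4,3)2 2/4 ok
(4,4)2 1/3 unhappy
(5,1)2 0/2 unhappy
(5,2)1 1/3 unhappy
(5,3)2 1/3 unhappy
(5,4)1 0/2 unhappy

(2,4), (3,4), (4,4), (5,1), (5,2), (5,3), (5,4)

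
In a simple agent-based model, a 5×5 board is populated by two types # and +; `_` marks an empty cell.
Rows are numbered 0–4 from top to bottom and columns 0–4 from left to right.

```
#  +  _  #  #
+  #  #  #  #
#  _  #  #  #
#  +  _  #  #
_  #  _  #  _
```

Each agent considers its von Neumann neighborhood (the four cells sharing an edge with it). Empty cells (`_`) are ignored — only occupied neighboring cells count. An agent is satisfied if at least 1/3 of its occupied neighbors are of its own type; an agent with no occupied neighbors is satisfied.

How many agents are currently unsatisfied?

5

Row 0: (0,0)# 0/2 ✗ · (0,1)+ 0/2 ✗ · (0,3)# 2/2 ✓ · (0,4)# 2/2 ✓
Row 1: (1,0)+ 0/3 ✗ · (1,1)# 1/3 ✓ · (1,2)# 3/3 ✓ · (1,3)# 4/4 ✓ · (1,4)# 3/3 ✓
Row 2: (2,0)# 1/2 ✓ · (2,2)# 2/2 ✓ · (2,3)# 4/4 ✓ · (2,4)# 3/3 ✓
Row 3: (3,0)# 1/2 ✓ · (3,1)+ 0/2 ✗ · (3,3)# 3/3 ✓ · (3,4)# 2/2 ✓
Row 4: (4,1)# 0/1 ✗ · (4,3)# 1/1 ✓
Unsatisfied: (0,0), (0,1), (1,0), (3,1), (4,1) — 5 in total.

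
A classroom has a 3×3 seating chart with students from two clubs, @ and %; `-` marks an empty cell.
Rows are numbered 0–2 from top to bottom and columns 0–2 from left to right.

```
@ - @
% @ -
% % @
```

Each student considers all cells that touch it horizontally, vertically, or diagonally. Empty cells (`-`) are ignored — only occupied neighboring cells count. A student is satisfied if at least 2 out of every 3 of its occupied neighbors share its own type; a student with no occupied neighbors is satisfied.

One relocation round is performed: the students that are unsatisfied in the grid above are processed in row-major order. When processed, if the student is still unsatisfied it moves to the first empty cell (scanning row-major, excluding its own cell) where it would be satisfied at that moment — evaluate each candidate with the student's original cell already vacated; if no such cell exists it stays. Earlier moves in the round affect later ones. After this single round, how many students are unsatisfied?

2

Initially unsatisfied (in order): (0,0), (1,0), (1,1), (2,1), (2,2).
  (0,0) → (0,1).
  (1,0): no empty cell satisfies it; stays.
  (1,1) → (1,2).
  (2,1): no empty cell satisfies it; stays.
  (2,2): no empty cell satisfies it; stays.
Resulting grid:
- @ @
% - @
% % @
Unsatisfied now: (2,1), (2,2).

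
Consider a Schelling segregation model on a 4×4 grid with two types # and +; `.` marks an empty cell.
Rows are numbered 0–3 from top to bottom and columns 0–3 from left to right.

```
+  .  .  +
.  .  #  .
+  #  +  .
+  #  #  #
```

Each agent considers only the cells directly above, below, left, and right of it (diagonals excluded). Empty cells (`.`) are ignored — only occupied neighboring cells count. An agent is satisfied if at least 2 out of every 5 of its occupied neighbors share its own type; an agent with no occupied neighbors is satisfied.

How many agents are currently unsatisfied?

3

(0,0)+ 0/0 satisfied
(0,3)+ 0/0 satisfied
(1,2)# 0/1 not
(2,0)+ 1/2 satisfied
(2,1)# 1/3 not
(2,2)+ 0/3 not
(3,0)+ 1/2 satisfied
(3,1)# 2/3 satisfied
(3,2)# 2/3 satisfied
(3,3)# 1/1 satisfied
Unsatisfied: (1,2), (2,1), (2,2) — 3 in total.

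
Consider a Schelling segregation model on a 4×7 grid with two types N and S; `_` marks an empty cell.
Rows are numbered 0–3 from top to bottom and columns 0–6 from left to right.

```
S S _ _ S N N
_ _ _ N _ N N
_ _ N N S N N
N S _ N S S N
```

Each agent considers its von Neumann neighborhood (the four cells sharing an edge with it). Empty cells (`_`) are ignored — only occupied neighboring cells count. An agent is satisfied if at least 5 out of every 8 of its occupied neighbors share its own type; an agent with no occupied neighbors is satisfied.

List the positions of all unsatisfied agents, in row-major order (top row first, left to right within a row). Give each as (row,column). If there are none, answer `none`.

(0,0)S 1/1 ok
(0,1)S 1/1 ok
(0,4)S 0/1 unhappy
(0,5)N 2/3 ok
(0,6)N 2/2 ok
(1,3)N 1/1 ok
(1,5)N 3/3 ok
(1,6)N 3/3 ok
(2,2)N 1/1 ok
(2,3)N 3/4 ok
(2,4)S 1/3 unhappy
(2,5)N 2/4 unhappy
(2,6)N 3/3 ok
(3,0)N 0/1 unhappy
(3,1)S 0/1 unhappy
(3,3)N 1/2 unhappy
(3,4)S 2/3 ok
(3,5)S 1/3 unhappy
(3,6)N 1/2 unhappy

(0,4), (2,4), (2,5), (3,0), (3,1), (3,3), (3,5), (3,6)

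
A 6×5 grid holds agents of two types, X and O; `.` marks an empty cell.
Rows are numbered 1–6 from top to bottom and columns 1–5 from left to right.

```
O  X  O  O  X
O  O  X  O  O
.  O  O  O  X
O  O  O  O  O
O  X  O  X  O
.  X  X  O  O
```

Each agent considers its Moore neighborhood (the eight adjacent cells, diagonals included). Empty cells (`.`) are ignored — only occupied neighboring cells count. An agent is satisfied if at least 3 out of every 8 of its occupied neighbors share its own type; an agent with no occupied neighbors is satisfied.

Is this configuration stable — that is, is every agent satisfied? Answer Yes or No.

Row 1: (1,1)O 2/3 ✓ · (1,2)X 1/5 ✗ · (1,3)O 3/5 ✓ · (1,4)O 3/5 ✓ · (1,5)X 0/3 ✗
Row 2: (2,1)O 3/4 ✓ · (2,2)O 5/7 ✓ · (2,3)X 1/8 ✗ · (2,4)O 5/8 ✓ · (2,5)O 3/5 ✓
Row 3: (3,2)O 6/7 ✓ · (3,3)O 7/8 ✓ · (3,4)O 6/8 ✓ · (3,5)X 0/5 ✗
Row 4: (4,1)O 3/4 ✓ · (4,2)O 6/7 ✓ · (4,3)O 6/8 ✓ · (4,4)O 6/8 ✓ · (4,5)O 3/5 ✓
Row 5: (5,1)O 2/4 ✓ · (5,2)X 2/7 ✗ · (5,3)O 4/8 ✓ · (5,4)X 1/8 ✗ · (5,5)O 4/5 ✓
Row 6: (6,2)X 2/4 ✓ · (6,3)X 3/5 ✓ · (6,4)O 3/5 ✓ · (6,5)O 2/3 ✓
For instance (1,2) has only 1/5 same-type neighbors, below 3/8.

No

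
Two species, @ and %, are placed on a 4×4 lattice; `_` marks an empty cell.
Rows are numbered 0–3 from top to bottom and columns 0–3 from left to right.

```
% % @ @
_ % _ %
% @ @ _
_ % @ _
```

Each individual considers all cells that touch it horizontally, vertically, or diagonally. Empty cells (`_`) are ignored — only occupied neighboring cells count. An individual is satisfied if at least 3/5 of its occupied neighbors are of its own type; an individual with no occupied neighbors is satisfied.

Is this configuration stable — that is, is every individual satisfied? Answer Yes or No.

(0,0)% 2/2 satisfied
(0,1)% 2/3 satisfied
(0,2)@ 1/4 not
(0,3)@ 1/2 not
(1,1)% 3/6 not
(1,3)% 0/3 not
(2,0)% 2/3 satisfied
(2,1)@ 2/5 not
(2,2)@ 2/5 not
(3,1)% 1/4 not
(3,2)@ 2/3 satisfied
For instance (0,2) has only 1/4 same-type neighbors, below 3/5.

No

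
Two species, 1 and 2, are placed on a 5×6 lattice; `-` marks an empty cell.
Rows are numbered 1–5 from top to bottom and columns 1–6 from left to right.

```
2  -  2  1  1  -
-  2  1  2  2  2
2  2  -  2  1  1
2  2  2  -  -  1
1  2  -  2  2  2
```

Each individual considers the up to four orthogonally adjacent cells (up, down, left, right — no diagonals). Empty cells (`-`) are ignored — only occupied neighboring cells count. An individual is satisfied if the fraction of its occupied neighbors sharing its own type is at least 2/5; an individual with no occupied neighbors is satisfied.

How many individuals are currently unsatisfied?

5

(1,1)2 0/0 ok
(1,3)2 0/2 unhappy
(1,4)1 1/3 unhappy
(1,5)1 1/2 ok
(2,2)2 1/2 ok
(2,3)1 0/3 unhappy
(2,4)2 2/4 ok
(2,5)2 2/4 ok
(2,6)2 1/2 ok
(3,1)2 2/2 ok
(3,2)2 3/3 ok
(3,4)2 1/2 ok
(3,5)1 1/3 unhappy
(3,6)1 2/3 ok
(4,1)2 2/3 ok
(4,2)2 4/4 ok
(4,3)2 1/1 ok
(4,6)1 1/2 ok
(5,1)1 0/2 unhappy
(5,2)2 1/2 ok
(5,4)2 1/1 ok
(5,5)2 2/2 ok
(5,6)2 1/2 ok
Unsatisfied: (1,3), (1,4), (2,3), (3,5), (5,1) — 5 in total.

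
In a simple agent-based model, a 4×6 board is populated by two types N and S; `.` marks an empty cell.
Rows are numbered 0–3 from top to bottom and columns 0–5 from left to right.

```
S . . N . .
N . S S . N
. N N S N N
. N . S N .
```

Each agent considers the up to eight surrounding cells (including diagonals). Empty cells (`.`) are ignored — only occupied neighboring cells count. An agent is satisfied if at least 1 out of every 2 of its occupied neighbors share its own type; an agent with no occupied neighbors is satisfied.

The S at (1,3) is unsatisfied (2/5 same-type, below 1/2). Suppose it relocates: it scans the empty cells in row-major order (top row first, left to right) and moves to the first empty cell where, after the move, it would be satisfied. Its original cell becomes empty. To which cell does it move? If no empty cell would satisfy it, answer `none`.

Vacating (1,3). Empty cells in order:
  (0,1): 2/3 same-type → satisfied — stop here.

(0,1)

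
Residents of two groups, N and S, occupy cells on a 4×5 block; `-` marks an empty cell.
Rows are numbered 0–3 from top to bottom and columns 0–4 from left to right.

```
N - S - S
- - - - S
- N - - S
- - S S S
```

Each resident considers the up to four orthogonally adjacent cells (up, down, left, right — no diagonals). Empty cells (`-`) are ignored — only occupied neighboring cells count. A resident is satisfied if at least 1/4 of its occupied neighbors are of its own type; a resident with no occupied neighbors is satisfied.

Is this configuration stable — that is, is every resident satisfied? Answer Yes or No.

Yes

Row 0: (0,0)N 0/0 ✓ · (0,2)S 0/0 ✓ · (0,4)S 1/1 ✓
Row 1: (1,4)S 2/2 ✓
Row 2: (2,1)N 0/0 ✓ · (2,4)S 2/2 ✓
Row 3: (3,2)S 1/1 ✓ · (3,3)S 2/2 ✓ · (3,4)S 2/2 ✓
All meet the threshold, so the configuration is stable.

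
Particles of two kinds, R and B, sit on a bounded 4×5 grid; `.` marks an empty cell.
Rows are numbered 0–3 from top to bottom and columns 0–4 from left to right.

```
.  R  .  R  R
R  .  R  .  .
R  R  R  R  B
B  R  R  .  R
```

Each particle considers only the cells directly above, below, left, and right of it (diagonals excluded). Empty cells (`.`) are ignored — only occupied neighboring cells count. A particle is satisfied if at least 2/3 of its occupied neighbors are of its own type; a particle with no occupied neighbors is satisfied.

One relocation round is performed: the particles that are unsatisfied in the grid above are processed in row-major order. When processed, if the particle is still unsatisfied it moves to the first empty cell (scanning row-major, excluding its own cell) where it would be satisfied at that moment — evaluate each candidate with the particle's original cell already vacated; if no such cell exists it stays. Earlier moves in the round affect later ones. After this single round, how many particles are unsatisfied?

Initially unsatisfied (in order): (2,3), (2,4), (3,0), (3,4).
  (2,3) → (0,0).
  (2,4): no empty cell satisfies it; stays.
  (3,0): no empty cell satisfies it; stays.
  (3,4) → (0,2).
Resulting grid:
R R R R R
R . R . .
R R R . B
B R R . .
Unsatisfied now: (3,0).

1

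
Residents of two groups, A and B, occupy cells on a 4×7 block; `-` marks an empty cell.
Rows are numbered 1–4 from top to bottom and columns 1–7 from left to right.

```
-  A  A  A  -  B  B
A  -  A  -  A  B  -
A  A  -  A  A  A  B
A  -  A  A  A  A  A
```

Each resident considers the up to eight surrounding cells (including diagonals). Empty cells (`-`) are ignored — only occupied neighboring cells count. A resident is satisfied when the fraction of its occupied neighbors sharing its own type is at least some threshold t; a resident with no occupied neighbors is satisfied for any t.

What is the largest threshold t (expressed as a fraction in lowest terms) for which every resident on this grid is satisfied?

Row 1: (1,2)A 3/3 · (1,3)A 3/3 · (1,4)A 3/3 · (1,6)B 2/3 · (1,7)B 2/2
Row 2: (2,1)A 3/3 · (2,3)A 5/5 · (2,5)A 4/6 · (2,6)B 3/6
Row 3: (3,1)A 3/3 · (3,2)A 5/5 · (3,4)A 6/6 · (3,5)A 6/7 · (3,6)A 5/7 · (3,7)B 1/4
Row 4: (4,1)A 2/2 · (4,3)A 3/3 · (4,4)A 4/4 · (4,5)A 5/5 · (4,6)A 4/5 · (4,7)A 2/3
The smallest same-type fraction is 1/4 at (3,7), which reduces to 1/4. Any threshold above that leaves this resident unsatisfied.

1/4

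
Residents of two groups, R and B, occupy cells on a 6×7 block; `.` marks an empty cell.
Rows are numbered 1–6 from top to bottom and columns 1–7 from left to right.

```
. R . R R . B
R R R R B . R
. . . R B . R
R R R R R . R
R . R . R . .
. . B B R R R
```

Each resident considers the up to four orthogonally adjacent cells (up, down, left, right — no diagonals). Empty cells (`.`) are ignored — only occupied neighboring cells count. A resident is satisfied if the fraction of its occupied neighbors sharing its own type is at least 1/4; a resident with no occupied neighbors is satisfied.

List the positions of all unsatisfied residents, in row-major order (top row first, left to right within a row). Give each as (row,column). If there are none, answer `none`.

(1,7)

(1,2)R 1/1 ✓
(1,4)R 2/2 ✓
(1,5)R 1/2 ✓
(1,7)B 0/1 ✗
(2,1)R 1/1 ✓
(2,2)R 3/3 ✓
(2,3)R 2/2 ✓
(2,4)R 3/4 ✓
(2,5)B 1/3 ✓
(2,7)R 1/2 ✓
(3,4)R 2/3 ✓
(3,5)B 1/3 ✓
(3,7)R 2/2 ✓
(4,1)R 2/2 ✓
(4,2)R 2/2 ✓
(4,3)R 3/3 ✓
(4,4)R 3/3 ✓
(4,5)R 2/3 ✓
(4,7)R 1/1 ✓
(5,1)R 1/1 ✓
(5,3)R 1/2 ✓
(5,5)R 2/2 ✓
(6,3)B 1/2 ✓
(6,4)B 1/2 ✓
(6,5)R 2/3 ✓
(6,6)R 2/2 ✓
(6,7)R 1/1 ✓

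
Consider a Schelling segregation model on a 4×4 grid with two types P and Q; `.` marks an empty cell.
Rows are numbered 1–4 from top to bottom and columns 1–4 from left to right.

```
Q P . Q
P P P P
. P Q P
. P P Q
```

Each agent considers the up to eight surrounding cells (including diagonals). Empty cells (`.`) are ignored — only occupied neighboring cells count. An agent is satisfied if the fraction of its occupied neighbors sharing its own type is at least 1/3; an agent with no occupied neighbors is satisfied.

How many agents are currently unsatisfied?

Row 1: (1,1)Q 0/3 unhappy · (1,2)P 3/4 ok · (1,4)Q 0/2 unhappy
Row 2: (2,1)P 3/4 ok · (2,2)P 4/6 ok · (2,3)P 5/7 ok · (2,4)P 2/4 ok
Row 3: (3,2)P 5/6 ok · (3,3)Q 1/8 unhappy · (3,4)P 3/5 ok
Row 4: (4,2)P 2/3 ok · (4,3)P 3/5 ok · (4,4)Q 1/3 ok
Unsatisfied: (1,1), (1,4), (3,3) — 3 in total.

3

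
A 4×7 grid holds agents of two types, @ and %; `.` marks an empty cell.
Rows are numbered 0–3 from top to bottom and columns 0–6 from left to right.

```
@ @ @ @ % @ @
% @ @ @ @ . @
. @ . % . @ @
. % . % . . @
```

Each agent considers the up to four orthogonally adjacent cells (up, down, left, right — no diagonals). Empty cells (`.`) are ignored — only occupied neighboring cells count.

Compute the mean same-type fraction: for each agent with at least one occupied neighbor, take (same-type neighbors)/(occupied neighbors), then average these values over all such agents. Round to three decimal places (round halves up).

(0,0)@ 1/2
(0,1)@ 3/3
(0,2)@ 3/3
(0,3)@ 2/3
(0,4)% 0/3
(0,5)@ 1/2
(0,6)@ 2/2
(1,0)% 0/2
(1,1)@ 3/4
(1,2)@ 3/3
(1,3)@ 3/4
(1,4)@ 1/2
(1,6)@ 2/2
(2,1)@ 1/2
(2,3)% 1/2
(2,5)@ 1/1
(2,6)@ 3/3
(3,1)% 0/1
(3,3)% 1/1
(3,6)@ 1/1
Sum over 20 agents: 1/2 + 3/3 + 3/3 + 2/3 + 0/3 + 1/2 + 2/2 + 0/2 + 3/4 + 3/3 + 3/4 + 1/2 + 2/2 + 1/2 + 1/2 + 1/1 + 3/3 + 0/1 + 1/1 + 1/1 = 41/3; mean = 41/3 ÷ 20 = 41/60 = 0.683333… → 0.683.

0.683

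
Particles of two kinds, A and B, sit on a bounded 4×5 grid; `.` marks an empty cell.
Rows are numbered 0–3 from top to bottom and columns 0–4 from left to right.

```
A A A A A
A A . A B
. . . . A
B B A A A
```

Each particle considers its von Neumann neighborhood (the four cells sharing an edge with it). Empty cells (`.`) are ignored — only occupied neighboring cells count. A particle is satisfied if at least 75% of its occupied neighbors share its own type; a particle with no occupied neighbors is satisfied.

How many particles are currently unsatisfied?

6

(0,0)A 2/2 satisfied
(0,1)A 3/3 satisfied
(0,2)A 2/2 satisfied
(0,3)A 3/3 satisfied
(0,4)A 1/2 not
(1,0)A 2/2 satisfied
(1,1)A 2/2 satisfied
(1,3)A 1/2 not
(1,4)B 0/3 not
(2,4)A 1/2 not
(3,0)B 1/1 satisfied
(3,1)B 1/2 not
(3,2)A 1/2 not
(3,3)A 2/2 satisfied
(3,4)A 2/2 satisfied
Unsatisfied: (0,4), (1,3), (1,4), (2,4), (3,1), (3,2) — 6 in total.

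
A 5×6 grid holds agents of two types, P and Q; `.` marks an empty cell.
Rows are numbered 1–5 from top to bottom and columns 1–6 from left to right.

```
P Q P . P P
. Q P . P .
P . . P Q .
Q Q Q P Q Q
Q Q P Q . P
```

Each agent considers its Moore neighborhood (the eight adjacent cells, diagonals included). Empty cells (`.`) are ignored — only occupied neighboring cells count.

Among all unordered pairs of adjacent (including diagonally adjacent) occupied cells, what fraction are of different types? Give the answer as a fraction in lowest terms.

23/45

Scan each occupied cell's neighbors to the right and below (and the two forward diagonals) so each pair is counted once.
From row 1: 5 unlike of 10 pairs (running 5/10).
From row 2: 3 unlike of 5 pairs (running 8/15).
From row 3: 6 unlike of 9 pairs (running 14/24).
From row 4: 7 unlike of 18 pairs (running 21/42).
From row 5: 2 unlike of 3 pairs (running 23/45).
Total adjacent occupied pairs: 45; unlike-type pairs: 23.
23/45 is already in lowest terms.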